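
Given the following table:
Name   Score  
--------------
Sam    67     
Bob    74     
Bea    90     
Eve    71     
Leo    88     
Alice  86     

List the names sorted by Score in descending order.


Sorting by Score (descending):
  Bea: 90
  Leo: 88
  Alice: 86
  Bob: 74
  Eve: 71
  Sam: 67


ANSWER: Bea, Leo, Alice, Bob, Eve, Sam


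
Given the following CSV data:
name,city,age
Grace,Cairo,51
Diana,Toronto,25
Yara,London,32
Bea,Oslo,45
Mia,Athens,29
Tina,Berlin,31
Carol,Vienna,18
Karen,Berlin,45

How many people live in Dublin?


Scanning city column for 'Dublin':
Total matches: 0

ANSWER: 0


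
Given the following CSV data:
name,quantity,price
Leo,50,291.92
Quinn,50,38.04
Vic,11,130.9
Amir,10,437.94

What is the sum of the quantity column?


Values in 'quantity' column:
  Row 1: 50
  Row 2: 50
  Row 3: 11
  Row 4: 10
Sum = 50 + 50 + 11 + 10 = 121

ANSWER: 121


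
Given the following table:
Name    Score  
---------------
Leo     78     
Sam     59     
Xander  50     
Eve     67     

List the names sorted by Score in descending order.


Sorting by Score (descending):
  Leo: 78
  Eve: 67
  Sam: 59
  Xander: 50


ANSWER: Leo, Eve, Sam, Xander


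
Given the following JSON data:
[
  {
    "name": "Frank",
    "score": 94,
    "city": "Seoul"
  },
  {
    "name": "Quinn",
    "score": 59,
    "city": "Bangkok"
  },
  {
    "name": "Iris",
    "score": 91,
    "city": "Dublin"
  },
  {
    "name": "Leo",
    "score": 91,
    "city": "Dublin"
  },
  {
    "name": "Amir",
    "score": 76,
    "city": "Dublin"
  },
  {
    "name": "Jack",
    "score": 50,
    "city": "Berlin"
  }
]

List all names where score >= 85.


Filtering records where score >= 85:
  Frank (score=94) -> YES
  Quinn (score=59) -> no
  Iris (score=91) -> YES
  Leo (score=91) -> YES
  Amir (score=76) -> no
  Jack (score=50) -> no


ANSWER: Frank, Iris, Leo


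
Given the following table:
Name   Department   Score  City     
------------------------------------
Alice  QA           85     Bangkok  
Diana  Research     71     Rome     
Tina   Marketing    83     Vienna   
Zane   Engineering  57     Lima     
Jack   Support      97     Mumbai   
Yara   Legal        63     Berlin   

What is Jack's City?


Row 5: Jack
City = Mumbai

ANSWER: Mumbai


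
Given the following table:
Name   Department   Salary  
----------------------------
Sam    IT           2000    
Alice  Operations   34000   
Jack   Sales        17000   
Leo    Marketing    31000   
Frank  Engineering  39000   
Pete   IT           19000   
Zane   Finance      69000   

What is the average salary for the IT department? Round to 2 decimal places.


IT department members:
  Sam: 2000
  Pete: 19000
Sum = 21000
Count = 2
Average = 21000 / 2 = 10500.00

ANSWER: 10500.00


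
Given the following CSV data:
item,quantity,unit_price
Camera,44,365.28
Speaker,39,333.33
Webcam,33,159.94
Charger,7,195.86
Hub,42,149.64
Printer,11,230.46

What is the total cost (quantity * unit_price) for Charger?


Row: Charger
quantity = 7
unit_price = 195.86
total = 7 * 195.86 = 1371.02

ANSWER: 1371.02


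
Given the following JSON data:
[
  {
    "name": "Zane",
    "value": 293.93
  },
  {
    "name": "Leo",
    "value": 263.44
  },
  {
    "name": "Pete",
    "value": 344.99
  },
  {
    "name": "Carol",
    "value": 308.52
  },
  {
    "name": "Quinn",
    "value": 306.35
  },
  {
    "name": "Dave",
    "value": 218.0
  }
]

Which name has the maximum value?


Comparing values:
  Zane: 293.93
  Leo: 263.44
  Pete: 344.99
  Carol: 308.52
  Quinn: 306.35
  Dave: 218.0
Maximum: Pete (344.99)

ANSWER: Pete


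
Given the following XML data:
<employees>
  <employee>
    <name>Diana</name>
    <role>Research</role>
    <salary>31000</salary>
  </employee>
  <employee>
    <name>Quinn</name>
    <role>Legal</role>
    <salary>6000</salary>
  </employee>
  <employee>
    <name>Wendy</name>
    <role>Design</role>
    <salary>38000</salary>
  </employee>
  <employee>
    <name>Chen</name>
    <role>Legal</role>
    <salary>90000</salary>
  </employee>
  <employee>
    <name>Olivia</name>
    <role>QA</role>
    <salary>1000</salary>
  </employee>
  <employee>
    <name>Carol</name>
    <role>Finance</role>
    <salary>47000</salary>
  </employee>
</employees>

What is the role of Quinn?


Searching for <employee> with <name>Quinn</name>
Found at position 2
<role>Legal</role>

ANSWER: Legal


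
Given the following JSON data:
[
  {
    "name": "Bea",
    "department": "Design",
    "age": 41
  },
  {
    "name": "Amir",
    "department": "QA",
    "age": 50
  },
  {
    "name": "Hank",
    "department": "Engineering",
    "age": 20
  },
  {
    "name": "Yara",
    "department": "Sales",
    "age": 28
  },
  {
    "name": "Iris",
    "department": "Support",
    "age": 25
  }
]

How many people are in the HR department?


Scanning records for department = HR
  No matches found
Count: 0

ANSWER: 0


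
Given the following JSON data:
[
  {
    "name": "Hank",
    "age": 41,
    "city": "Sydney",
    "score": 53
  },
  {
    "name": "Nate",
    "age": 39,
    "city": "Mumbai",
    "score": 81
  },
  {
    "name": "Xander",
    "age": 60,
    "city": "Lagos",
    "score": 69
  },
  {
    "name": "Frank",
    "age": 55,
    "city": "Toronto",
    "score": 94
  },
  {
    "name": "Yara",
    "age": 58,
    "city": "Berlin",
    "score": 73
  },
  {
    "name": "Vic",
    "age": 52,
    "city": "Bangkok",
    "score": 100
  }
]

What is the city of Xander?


Looking up record where name = Xander
Record index: 2
Field 'city' = Lagos

ANSWER: Lagos


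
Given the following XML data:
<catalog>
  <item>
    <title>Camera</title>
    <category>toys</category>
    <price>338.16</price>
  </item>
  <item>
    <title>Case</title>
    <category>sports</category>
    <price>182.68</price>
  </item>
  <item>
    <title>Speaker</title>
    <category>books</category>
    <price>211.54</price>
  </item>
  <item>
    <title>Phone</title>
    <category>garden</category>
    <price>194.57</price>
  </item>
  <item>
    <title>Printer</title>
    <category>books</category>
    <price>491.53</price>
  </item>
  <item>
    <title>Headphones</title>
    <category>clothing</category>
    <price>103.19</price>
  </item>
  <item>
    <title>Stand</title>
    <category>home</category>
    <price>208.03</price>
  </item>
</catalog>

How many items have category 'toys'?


Scanning <item> elements for <category>toys</category>:
  Item 1: Camera -> MATCH
Count: 1

ANSWER: 1


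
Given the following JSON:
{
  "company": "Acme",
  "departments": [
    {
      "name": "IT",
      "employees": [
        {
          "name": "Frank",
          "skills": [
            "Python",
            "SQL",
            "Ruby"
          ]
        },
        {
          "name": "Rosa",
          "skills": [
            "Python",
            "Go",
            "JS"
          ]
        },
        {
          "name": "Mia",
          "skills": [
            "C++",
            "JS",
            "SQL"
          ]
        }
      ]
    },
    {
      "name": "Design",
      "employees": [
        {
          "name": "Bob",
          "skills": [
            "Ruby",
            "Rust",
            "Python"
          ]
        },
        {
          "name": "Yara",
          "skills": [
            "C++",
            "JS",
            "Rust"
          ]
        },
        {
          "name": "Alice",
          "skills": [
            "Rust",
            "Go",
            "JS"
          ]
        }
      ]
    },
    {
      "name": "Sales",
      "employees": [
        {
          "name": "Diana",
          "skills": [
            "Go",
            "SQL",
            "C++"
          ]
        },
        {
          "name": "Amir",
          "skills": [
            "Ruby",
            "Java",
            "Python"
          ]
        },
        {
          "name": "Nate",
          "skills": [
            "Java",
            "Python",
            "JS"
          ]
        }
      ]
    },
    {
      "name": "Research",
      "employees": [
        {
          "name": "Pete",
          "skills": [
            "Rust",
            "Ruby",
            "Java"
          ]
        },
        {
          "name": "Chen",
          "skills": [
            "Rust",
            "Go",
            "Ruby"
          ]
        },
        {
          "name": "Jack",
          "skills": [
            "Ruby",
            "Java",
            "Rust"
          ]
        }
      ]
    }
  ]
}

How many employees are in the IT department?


Path: departments[0].employees
Count: 3

ANSWER: 3


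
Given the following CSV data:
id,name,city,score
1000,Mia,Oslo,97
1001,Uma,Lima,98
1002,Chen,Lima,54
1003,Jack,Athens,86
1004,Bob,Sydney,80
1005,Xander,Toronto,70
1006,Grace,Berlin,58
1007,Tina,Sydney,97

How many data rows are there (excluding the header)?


Counting rows (excluding header):
Header: id,name,city,score
Data rows: 8

ANSWER: 8


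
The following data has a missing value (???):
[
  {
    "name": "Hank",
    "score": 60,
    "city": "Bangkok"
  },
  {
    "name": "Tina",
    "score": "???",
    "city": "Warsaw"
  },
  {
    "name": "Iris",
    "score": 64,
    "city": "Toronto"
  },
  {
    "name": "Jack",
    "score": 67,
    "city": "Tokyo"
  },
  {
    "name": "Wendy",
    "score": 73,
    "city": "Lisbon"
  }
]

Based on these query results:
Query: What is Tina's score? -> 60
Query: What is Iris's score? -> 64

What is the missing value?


The missing value is Tina's score
From query: Tina's score = 60

ANSWER: 60


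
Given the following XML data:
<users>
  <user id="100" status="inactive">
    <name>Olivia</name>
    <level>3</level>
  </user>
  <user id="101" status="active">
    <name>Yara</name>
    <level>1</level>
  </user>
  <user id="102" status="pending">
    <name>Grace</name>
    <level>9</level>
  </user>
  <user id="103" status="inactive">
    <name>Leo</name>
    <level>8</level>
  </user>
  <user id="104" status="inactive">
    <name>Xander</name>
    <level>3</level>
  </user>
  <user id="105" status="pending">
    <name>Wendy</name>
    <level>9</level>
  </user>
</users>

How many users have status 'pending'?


Counting users with status='pending':
  Grace (id=102) -> MATCH
  Wendy (id=105) -> MATCH
Count: 2

ANSWER: 2


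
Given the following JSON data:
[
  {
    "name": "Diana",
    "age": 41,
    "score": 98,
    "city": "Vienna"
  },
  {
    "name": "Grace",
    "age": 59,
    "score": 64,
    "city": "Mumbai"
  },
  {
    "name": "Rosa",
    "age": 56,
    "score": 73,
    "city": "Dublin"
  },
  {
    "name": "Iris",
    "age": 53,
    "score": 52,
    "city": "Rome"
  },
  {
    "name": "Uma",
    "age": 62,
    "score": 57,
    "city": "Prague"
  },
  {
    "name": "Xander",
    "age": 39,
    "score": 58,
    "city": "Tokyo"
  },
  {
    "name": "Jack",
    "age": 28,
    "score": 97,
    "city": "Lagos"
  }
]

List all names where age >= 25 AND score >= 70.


Checking both conditions:
  Diana (age=41, score=98) -> YES
  Grace (age=59, score=64) -> no
  Rosa (age=56, score=73) -> YES
  Iris (age=53, score=52) -> no
  Uma (age=62, score=57) -> no
  Xander (age=39, score=58) -> no
  Jack (age=28, score=97) -> YES


ANSWER: Diana, Rosa, Jack


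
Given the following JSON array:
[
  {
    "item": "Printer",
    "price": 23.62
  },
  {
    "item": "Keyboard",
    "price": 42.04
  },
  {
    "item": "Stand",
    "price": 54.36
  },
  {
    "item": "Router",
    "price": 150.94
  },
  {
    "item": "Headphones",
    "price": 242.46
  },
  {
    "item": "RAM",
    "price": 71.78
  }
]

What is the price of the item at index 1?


Array index 1 -> Keyboard
price = 42.04

ANSWER: 42.04


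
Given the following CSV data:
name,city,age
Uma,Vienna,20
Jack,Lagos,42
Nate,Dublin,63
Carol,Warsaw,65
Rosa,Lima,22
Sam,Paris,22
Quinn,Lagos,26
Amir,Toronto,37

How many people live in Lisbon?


Scanning city column for 'Lisbon':
Total matches: 0

ANSWER: 0


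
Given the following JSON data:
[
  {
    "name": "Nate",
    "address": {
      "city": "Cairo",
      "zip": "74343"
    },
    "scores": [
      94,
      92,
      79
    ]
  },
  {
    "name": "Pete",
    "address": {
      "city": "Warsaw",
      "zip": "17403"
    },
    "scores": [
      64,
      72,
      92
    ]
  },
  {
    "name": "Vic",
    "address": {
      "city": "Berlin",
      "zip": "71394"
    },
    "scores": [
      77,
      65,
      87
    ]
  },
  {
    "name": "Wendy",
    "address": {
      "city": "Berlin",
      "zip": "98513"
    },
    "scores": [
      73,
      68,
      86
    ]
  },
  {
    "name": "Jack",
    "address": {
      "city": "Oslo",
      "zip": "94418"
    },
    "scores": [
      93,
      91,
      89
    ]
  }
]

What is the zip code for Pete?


Path: records[1].address.zip
Value: 17403

ANSWER: 17403


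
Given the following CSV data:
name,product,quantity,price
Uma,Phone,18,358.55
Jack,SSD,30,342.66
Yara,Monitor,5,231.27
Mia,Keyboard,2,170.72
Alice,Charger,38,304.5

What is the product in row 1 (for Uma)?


Row 1: Uma
Column 'product' = Phone

ANSWER: Phone


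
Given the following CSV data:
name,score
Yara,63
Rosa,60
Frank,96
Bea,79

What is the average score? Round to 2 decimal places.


Scores: 63, 60, 96, 79
Sum = 298
Count = 4
Average = 298 / 4 = 74.50

ANSWER: 74.50


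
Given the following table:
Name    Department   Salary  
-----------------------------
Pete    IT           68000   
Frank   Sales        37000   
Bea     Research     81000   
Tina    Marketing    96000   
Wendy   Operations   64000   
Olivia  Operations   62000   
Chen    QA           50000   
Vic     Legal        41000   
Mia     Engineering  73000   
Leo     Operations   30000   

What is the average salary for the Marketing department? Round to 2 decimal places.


Marketing department members:
  Tina: 96000
Sum = 96000
Count = 1
Average = 96000 / 1 = 96000.00

ANSWER: 96000.00


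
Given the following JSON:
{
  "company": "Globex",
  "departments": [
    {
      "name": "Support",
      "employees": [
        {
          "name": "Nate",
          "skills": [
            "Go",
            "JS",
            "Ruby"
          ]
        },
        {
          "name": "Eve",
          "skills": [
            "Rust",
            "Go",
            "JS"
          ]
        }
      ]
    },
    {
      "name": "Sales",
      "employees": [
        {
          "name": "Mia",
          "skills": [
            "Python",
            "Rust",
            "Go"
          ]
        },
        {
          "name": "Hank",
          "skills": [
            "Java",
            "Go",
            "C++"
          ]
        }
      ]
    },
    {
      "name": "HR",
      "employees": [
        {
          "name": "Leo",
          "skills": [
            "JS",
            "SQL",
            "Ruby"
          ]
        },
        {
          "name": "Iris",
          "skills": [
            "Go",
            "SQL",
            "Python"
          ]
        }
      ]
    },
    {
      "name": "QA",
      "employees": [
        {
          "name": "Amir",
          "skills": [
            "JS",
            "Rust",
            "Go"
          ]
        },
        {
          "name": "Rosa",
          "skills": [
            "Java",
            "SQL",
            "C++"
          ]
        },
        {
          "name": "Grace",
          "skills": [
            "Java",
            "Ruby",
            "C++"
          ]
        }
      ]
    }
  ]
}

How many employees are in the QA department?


Path: departments[3].employees
Count: 3

ANSWER: 3


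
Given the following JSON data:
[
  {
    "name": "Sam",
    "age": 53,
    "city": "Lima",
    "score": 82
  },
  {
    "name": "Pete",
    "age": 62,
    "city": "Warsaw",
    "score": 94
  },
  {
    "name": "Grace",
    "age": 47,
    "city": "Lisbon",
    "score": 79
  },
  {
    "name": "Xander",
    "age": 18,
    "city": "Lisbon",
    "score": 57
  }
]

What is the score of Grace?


Looking up record where name = Grace
Record index: 2
Field 'score' = 79

ANSWER: 79


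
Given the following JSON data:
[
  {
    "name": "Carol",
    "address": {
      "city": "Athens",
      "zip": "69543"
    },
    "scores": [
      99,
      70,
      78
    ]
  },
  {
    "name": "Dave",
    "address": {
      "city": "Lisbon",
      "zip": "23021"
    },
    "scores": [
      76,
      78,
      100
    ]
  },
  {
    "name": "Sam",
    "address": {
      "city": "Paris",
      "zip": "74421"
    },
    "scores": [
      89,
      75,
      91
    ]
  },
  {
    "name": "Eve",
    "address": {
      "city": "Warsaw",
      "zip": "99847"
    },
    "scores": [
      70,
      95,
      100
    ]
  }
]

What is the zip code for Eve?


Path: records[3].address.zip
Value: 99847

ANSWER: 99847


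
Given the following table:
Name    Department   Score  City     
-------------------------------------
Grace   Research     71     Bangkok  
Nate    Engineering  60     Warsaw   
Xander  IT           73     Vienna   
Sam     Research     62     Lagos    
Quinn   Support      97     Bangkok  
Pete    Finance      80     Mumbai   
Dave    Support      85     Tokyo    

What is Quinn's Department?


Row 5: Quinn
Department = Support

ANSWER: Support


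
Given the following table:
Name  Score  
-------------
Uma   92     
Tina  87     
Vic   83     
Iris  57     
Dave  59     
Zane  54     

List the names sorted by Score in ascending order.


Sorting by Score (ascending):
  Zane: 54
  Iris: 57
  Dave: 59
  Vic: 83
  Tina: 87
  Uma: 92


ANSWER: Zane, Iris, Dave, Vic, Tina, Uma


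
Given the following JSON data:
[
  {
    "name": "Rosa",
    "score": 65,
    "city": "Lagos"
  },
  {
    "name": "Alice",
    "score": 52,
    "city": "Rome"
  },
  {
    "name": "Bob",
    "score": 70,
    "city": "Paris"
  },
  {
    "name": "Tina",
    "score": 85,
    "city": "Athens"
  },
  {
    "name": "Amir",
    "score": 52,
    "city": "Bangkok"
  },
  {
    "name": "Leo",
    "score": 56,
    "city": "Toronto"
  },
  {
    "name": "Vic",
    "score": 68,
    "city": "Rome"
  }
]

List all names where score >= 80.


Filtering records where score >= 80:
  Rosa (score=65) -> no
  Alice (score=52) -> no
  Bob (score=70) -> no
  Tina (score=85) -> YES
  Amir (score=52) -> no
  Leo (score=56) -> no
  Vic (score=68) -> no


ANSWER: Tina


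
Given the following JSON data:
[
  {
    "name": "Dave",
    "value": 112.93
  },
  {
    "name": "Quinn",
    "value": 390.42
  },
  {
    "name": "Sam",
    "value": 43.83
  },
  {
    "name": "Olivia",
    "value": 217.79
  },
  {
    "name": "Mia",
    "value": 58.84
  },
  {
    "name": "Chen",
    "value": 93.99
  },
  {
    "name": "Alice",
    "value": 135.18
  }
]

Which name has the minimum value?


Comparing values:
  Dave: 112.93
  Quinn: 390.42
  Sam: 43.83
  Olivia: 217.79
  Mia: 58.84
  Chen: 93.99
  Alice: 135.18
Minimum: Sam (43.83)

ANSWER: Sam


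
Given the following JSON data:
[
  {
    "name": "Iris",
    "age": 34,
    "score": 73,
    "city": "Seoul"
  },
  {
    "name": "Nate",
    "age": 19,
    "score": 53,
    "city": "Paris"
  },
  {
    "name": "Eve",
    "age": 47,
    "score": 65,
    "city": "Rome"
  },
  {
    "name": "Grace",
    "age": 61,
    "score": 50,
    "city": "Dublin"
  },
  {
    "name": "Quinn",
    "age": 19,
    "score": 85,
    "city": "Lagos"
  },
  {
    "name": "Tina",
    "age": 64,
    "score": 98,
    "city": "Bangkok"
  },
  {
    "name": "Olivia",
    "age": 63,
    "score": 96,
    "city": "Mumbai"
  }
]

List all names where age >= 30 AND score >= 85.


Checking both conditions:
  Iris (age=34, score=73) -> no
  Nate (age=19, score=53) -> no
  Eve (age=47, score=65) -> no
  Grace (age=61, score=50) -> no
  Quinn (age=19, score=85) -> no
  Tina (age=64, score=98) -> YES
  Olivia (age=63, score=96) -> YES


ANSWER: Tina, Olivia


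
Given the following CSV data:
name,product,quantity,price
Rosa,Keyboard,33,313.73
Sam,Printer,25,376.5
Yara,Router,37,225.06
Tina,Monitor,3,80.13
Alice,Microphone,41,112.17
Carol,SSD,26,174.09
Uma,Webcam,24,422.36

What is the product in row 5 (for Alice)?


Row 5: Alice
Column 'product' = Microphone

ANSWER: Microphone


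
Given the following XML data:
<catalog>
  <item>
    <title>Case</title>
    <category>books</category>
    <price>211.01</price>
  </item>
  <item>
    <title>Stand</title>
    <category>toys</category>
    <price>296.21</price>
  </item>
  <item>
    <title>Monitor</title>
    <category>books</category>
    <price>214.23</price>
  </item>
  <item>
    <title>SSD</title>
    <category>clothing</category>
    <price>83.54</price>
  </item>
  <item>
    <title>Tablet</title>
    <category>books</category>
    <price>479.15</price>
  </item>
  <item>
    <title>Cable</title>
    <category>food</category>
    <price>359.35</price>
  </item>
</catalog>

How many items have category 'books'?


Scanning <item> elements for <category>books</category>:
  Item 1: Case -> MATCH
  Item 3: Monitor -> MATCH
  Item 5: Tablet -> MATCH
Count: 3

ANSWER: 3


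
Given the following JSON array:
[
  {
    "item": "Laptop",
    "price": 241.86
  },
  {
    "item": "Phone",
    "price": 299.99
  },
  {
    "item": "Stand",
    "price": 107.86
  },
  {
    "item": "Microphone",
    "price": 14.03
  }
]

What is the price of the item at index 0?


Array index 0 -> Laptop
price = 241.86

ANSWER: 241.86


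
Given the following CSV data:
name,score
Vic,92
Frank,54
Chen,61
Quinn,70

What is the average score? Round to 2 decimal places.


Scores: 92, 54, 61, 70
Sum = 277
Count = 4
Average = 277 / 4 = 69.25

ANSWER: 69.25


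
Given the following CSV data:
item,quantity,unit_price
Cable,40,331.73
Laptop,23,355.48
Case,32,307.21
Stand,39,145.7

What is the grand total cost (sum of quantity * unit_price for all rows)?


Computing row totals:
  Cable: 40 * 331.73 = 13269.2
  Laptop: 23 * 355.48 = 8176.04
  Case: 32 * 307.21 = 9830.72
  Stand: 39 * 145.7 = 5682.3
Grand total = 13269.2 + 8176.04 + 9830.72 + 5682.3 = 36958.26

ANSWER: 36958.26


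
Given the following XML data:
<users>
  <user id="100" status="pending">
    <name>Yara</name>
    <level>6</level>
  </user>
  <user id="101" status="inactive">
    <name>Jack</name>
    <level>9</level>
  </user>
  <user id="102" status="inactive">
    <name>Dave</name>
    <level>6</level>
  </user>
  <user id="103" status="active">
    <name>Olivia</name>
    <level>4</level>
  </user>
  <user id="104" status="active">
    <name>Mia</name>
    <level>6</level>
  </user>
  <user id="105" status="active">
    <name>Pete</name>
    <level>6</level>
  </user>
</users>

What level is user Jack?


Finding user: Jack
<level>9</level>

ANSWER: 9


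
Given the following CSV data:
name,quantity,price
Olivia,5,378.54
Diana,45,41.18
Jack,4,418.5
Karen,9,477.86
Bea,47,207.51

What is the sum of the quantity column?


Values in 'quantity' column:
  Row 1: 5
  Row 2: 45
  Row 3: 4
  Row 4: 9
  Row 5: 47
Sum = 5 + 45 + 4 + 9 + 47 = 110

ANSWER: 110


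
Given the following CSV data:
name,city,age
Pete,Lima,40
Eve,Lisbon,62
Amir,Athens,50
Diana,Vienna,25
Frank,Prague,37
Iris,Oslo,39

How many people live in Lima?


Scanning city column for 'Lima':
  Row 1: Pete -> MATCH
Total matches: 1

ANSWER: 1


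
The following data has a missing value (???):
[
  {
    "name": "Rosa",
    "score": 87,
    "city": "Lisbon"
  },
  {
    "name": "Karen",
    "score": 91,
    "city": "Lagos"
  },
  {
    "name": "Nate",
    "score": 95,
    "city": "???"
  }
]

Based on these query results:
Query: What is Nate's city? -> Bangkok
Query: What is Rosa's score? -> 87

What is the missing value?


The missing value is Nate's city
From query: Nate's city = Bangkok

ANSWER: Bangkok


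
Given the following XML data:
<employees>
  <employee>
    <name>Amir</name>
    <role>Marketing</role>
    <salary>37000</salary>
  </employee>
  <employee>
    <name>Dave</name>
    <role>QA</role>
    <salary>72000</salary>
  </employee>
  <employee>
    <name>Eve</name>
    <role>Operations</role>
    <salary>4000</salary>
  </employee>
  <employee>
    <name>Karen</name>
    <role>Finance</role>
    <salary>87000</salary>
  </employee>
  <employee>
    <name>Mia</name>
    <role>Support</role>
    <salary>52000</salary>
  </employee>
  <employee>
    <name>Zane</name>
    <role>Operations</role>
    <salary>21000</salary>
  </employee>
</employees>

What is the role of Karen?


Searching for <employee> with <name>Karen</name>
Found at position 4
<role>Finance</role>

ANSWER: Finance


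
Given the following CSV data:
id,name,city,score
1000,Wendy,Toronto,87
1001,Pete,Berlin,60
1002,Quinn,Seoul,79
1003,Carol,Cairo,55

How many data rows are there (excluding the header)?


Counting rows (excluding header):
Header: id,name,city,score
Data rows: 4

ANSWER: 4


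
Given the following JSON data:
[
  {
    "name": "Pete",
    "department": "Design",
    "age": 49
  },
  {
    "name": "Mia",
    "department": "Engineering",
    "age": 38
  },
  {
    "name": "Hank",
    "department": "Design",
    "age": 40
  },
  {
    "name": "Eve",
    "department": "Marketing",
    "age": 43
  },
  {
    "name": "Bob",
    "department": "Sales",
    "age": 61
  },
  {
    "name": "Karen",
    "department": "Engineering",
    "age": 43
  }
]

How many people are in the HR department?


Scanning records for department = HR
  No matches found
Count: 0

ANSWER: 0


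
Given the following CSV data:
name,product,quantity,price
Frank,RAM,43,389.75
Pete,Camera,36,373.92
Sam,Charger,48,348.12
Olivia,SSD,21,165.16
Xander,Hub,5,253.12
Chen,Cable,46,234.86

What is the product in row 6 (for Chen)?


Row 6: Chen
Column 'product' = Cable

ANSWER: Cable


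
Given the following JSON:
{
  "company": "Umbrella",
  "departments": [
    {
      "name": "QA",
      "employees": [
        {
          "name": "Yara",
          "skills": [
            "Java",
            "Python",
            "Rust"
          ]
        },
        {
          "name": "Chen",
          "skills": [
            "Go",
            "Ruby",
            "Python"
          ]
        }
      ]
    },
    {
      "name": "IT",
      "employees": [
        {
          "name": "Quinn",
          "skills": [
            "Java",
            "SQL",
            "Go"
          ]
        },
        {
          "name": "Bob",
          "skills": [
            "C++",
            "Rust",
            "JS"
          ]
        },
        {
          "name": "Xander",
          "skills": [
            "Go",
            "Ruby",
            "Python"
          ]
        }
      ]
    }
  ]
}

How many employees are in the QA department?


Path: departments[0].employees
Count: 2

ANSWER: 2


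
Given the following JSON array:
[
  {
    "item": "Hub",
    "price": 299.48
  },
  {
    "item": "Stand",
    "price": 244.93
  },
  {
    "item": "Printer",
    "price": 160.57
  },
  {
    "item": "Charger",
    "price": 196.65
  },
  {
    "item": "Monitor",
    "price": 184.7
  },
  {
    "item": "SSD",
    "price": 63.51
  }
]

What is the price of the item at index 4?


Array index 4 -> Monitor
price = 184.7

ANSWER: 184.7


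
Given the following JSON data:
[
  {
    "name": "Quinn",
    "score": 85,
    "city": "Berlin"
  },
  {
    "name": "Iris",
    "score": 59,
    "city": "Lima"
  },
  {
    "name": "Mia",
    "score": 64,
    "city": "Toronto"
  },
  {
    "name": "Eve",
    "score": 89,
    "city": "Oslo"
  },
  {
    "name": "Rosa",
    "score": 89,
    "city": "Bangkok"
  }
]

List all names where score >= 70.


Filtering records where score >= 70:
  Quinn (score=85) -> YES
  Iris (score=59) -> no
  Mia (score=64) -> no
  Eve (score=89) -> YES
  Rosa (score=89) -> YES


ANSWER: Quinn, Eve, Rosa


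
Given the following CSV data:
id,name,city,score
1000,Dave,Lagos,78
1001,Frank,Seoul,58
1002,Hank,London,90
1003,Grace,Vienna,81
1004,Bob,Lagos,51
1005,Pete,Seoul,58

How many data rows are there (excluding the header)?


Counting rows (excluding header):
Header: id,name,city,score
Data rows: 6

ANSWER: 6


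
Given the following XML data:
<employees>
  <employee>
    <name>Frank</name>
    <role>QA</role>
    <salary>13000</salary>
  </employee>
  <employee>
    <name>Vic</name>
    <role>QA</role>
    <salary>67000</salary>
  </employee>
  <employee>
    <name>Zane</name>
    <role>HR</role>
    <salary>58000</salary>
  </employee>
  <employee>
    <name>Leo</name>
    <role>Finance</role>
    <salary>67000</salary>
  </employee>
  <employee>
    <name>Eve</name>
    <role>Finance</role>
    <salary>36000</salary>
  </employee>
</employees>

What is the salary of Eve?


Searching for <employee> with <name>Eve</name>
Found at position 5
<salary>36000</salary>

ANSWER: 36000


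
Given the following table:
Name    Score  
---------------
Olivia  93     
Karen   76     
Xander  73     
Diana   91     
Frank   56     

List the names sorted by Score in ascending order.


Sorting by Score (ascending):
  Frank: 56
  Xander: 73
  Karen: 76
  Diana: 91
  Olivia: 93


ANSWER: Frank, Xander, Karen, Diana, Olivia


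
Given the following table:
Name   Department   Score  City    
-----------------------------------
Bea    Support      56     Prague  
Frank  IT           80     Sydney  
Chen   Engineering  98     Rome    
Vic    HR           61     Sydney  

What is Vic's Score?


Row 4: Vic
Score = 61

ANSWER: 61


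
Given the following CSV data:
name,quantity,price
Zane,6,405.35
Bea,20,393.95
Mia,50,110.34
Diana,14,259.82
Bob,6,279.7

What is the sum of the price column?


Values in 'price' column:
  Row 1: 405.35
  Row 2: 393.95
  Row 3: 110.34
  Row 4: 259.82
  Row 5: 279.7
Sum = 405.35 + 393.95 + 110.34 + 259.82 + 279.7 = 1449.16

ANSWER: 1449.16


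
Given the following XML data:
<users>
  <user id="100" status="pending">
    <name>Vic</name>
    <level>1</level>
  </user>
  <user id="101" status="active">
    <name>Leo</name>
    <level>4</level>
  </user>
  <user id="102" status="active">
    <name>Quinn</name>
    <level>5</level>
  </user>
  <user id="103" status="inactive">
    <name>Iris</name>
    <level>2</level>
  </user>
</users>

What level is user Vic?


Finding user: Vic
<level>1</level>

ANSWER: 1


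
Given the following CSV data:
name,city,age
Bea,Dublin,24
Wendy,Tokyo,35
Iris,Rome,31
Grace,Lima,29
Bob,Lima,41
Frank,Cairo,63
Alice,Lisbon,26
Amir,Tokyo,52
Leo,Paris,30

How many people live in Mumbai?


Scanning city column for 'Mumbai':
Total matches: 0

ANSWER: 0


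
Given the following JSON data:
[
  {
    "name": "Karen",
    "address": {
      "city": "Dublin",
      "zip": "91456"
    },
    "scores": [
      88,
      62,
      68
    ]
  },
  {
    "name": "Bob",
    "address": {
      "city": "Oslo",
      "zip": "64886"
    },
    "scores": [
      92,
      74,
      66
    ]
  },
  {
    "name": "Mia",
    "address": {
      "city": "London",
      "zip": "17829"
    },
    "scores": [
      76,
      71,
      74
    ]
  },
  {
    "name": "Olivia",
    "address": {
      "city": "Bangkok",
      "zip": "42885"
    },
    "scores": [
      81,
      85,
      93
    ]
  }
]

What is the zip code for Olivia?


Path: records[3].address.zip
Value: 42885

ANSWER: 42885


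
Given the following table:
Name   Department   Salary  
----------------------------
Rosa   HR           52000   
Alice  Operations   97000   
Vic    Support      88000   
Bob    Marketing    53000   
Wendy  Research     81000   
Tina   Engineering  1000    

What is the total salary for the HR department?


HR department members:
  Rosa: 52000
Total = 52000 = 52000

ANSWER: 52000


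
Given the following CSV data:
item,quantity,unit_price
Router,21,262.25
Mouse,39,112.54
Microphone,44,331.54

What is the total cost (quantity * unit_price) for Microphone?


Row: Microphone
quantity = 44
unit_price = 331.54
total = 44 * 331.54 = 14587.76

ANSWER: 14587.76


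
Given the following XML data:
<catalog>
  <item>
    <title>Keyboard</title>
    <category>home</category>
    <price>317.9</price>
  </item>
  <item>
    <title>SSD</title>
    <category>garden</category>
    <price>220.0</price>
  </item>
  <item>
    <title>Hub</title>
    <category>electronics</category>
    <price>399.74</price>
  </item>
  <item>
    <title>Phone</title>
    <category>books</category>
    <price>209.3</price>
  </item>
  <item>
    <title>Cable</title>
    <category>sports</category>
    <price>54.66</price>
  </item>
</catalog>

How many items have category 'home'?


Scanning <item> elements for <category>home</category>:
  Item 1: Keyboard -> MATCH
Count: 1

ANSWER: 1


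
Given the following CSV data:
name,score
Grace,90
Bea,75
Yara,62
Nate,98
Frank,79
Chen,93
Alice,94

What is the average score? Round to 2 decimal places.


Scores: 90, 75, 62, 98, 79, 93, 94
Sum = 591
Count = 7
Average = 591 / 7 = 84.43

ANSWER: 84.43


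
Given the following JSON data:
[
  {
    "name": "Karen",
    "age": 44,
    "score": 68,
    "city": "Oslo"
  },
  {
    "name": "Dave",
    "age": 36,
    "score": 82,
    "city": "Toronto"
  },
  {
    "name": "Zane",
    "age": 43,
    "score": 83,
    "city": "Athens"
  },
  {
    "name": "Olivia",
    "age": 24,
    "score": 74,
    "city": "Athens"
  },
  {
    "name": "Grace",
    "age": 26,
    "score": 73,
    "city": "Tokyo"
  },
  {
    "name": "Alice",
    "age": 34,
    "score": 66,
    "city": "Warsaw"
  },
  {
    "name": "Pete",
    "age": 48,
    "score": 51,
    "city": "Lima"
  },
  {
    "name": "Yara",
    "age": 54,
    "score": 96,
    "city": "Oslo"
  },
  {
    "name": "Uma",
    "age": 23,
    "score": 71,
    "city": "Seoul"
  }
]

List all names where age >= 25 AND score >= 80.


Checking both conditions:
  Karen (age=44, score=68) -> no
  Dave (age=36, score=82) -> YES
  Zane (age=43, score=83) -> YES
  Olivia (age=24, score=74) -> no
  Grace (age=26, score=73) -> no
  Alice (age=34, score=66) -> no
  Pete (age=48, score=51) -> no
  Yara (age=54, score=96) -> YES
  Uma (age=23, score=71) -> no


ANSWER: Dave, Zane, Yara


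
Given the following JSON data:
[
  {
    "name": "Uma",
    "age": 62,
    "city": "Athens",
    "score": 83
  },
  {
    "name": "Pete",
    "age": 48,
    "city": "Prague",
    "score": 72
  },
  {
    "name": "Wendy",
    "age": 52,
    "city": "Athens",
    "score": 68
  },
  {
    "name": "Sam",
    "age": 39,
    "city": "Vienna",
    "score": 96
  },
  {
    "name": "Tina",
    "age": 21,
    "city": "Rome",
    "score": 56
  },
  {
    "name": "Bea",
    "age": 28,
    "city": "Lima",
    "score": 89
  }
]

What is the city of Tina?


Looking up record where name = Tina
Record index: 4
Field 'city' = Rome

ANSWER: Rome


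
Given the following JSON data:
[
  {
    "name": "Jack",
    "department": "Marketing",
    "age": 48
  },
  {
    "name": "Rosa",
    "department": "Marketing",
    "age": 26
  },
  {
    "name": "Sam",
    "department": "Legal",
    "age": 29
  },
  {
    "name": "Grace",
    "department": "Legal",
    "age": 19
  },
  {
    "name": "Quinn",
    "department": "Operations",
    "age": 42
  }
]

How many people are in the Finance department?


Scanning records for department = Finance
  No matches found
Count: 0

ANSWER: 0


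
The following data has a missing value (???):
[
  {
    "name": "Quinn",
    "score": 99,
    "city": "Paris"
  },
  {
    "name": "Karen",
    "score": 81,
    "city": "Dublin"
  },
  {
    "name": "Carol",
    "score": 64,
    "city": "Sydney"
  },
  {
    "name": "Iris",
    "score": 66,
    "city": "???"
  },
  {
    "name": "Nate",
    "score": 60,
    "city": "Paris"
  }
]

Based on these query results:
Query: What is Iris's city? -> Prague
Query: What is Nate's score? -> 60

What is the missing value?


The missing value is Iris's city
From query: Iris's city = Prague

ANSWER: Prague


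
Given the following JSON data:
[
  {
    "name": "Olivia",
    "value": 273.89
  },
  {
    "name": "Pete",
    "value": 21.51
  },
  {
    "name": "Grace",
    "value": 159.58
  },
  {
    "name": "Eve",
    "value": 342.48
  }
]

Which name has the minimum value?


Comparing values:
  Olivia: 273.89
  Pete: 21.51
  Grace: 159.58
  Eve: 342.48
Minimum: Pete (21.51)

ANSWER: Pete


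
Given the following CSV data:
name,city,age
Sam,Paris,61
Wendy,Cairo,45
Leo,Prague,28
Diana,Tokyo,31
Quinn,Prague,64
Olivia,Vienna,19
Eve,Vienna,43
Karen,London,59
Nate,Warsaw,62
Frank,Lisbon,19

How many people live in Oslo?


Scanning city column for 'Oslo':
Total matches: 0

ANSWER: 0


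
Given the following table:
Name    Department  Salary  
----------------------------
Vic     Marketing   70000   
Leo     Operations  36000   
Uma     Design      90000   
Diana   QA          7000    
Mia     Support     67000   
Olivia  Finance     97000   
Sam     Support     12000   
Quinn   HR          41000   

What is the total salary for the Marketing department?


Marketing department members:
  Vic: 70000
Total = 70000 = 70000

ANSWER: 70000


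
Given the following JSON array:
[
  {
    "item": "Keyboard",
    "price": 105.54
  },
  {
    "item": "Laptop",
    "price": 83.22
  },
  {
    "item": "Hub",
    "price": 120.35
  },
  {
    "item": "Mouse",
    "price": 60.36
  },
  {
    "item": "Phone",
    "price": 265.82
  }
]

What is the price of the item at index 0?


Array index 0 -> Keyboard
price = 105.54

ANSWER: 105.54


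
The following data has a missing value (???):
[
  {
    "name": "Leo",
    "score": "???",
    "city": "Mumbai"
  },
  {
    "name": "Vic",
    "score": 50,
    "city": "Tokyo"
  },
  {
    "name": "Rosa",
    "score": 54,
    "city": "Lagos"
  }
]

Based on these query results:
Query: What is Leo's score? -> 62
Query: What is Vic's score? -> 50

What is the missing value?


The missing value is Leo's score
From query: Leo's score = 62

ANSWER: 62


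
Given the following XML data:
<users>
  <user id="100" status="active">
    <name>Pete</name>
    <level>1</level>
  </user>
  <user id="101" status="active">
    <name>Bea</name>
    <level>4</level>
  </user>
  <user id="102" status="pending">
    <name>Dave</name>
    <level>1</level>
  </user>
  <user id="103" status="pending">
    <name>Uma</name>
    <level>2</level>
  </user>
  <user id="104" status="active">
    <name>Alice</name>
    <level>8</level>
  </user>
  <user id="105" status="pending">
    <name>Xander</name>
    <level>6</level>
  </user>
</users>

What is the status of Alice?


Finding user with name = Alice
user id="104" status="active"

ANSWER: active


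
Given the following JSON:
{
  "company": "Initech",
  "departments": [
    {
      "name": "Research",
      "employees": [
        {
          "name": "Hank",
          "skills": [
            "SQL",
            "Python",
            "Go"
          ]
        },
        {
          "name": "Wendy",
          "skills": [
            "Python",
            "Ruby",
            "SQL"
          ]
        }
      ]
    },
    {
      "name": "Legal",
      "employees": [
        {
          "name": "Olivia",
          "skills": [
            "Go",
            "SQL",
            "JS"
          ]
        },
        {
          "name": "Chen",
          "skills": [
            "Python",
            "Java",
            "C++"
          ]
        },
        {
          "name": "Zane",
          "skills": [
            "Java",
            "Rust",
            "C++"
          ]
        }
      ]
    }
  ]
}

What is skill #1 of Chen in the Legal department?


Path: departments[1].employees[1].skills[0]
Value: Python

ANSWER: Python


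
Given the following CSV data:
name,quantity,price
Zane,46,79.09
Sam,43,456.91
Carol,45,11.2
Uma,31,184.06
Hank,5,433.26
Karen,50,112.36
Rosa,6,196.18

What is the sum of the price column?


Values in 'price' column:
  Row 1: 79.09
  Row 2: 456.91
  Row 3: 11.2
  Row 4: 184.06
  Row 5: 433.26
  Row 6: 112.36
  Row 7: 196.18
Sum = 79.09 + 456.91 + 11.2 + 184.06 + 433.26 + 112.36 + 196.18 = 1473.06

ANSWER: 1473.06


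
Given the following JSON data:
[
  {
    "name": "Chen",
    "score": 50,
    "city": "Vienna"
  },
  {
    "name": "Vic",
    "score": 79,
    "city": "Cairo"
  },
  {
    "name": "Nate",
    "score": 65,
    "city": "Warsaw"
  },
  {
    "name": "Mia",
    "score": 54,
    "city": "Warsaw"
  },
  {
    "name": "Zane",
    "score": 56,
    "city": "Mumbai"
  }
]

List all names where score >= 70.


Filtering records where score >= 70:
  Chen (score=50) -> no
  Vic (score=79) -> YES
  Nate (score=65) -> no
  Mia (score=54) -> no
  Zane (score=56) -> no


ANSWER: Vic
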